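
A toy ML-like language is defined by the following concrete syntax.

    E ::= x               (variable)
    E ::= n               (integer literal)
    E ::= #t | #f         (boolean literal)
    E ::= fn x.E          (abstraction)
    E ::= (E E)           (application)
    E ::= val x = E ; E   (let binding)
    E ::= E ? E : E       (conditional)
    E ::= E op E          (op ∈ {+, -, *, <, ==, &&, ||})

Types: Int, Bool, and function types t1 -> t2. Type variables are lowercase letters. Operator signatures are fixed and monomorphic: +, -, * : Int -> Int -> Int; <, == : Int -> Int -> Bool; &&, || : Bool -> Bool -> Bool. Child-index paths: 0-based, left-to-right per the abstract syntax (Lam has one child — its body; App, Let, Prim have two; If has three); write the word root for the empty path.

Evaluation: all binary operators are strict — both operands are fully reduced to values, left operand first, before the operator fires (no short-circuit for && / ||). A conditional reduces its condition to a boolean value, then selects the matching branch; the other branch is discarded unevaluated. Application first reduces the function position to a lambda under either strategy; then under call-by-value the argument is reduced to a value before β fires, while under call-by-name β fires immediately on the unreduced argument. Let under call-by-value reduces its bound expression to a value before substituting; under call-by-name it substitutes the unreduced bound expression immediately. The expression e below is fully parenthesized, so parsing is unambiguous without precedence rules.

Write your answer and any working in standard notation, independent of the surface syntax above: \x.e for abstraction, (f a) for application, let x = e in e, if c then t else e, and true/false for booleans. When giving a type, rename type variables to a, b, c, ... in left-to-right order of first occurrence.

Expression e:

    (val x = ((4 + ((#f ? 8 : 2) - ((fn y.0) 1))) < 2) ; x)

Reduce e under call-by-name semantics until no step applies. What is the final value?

Answer: false

Derivation:
step 0: (let x = ((4 + ((if false then 8 else 2) - ((\y.0) 1))) < 2) in x)
step 1: [let@root] ((4 + ((if false then 8 else 2) - ((\y.0) 1))) < 2)
step 2: [if@0.1.0] ((4 + (2 - ((\y.0) 1))) < 2)
step 3: [beta@0.1.1] ((4 + (2 - 0)) < 2)
step 4: [delta@0.1] ((4 + 2) < 2)
step 5: [delta@0] (6 < 2)
step 6: [delta@root] false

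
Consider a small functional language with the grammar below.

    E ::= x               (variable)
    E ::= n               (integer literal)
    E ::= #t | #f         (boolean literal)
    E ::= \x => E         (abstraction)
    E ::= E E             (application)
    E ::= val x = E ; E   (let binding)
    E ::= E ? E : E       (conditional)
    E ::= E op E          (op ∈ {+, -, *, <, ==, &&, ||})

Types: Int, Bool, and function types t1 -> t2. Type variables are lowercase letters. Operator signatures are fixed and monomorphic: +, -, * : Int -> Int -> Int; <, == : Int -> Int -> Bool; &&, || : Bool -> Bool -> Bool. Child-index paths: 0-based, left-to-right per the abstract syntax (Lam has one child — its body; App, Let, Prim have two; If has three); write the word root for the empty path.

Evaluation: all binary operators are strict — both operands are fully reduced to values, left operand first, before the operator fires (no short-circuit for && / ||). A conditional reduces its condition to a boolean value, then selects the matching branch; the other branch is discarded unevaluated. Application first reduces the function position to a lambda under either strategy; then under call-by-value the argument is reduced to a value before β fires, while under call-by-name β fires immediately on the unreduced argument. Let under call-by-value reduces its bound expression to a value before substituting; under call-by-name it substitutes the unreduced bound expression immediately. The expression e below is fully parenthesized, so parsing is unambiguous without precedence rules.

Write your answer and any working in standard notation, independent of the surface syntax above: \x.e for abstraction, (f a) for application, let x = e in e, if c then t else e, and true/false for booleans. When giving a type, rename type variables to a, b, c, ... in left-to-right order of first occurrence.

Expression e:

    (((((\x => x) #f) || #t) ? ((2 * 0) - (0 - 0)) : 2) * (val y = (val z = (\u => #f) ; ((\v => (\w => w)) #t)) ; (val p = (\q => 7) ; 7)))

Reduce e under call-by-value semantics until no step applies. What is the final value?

Trace:
step 0: ((if (((\x.x) false) || true) then ((2 * 0) - (0 - 0)) else 2) * (let y = (let z = (\u.false) in ((\v.(\w.w)) true)) in (let p = (\q.7) in 7)))
step 1: [beta@0.0.0] ((if (false || true) then ((2 * 0) - (0 - 0)) else 2) * (let y = (let z = (\u.false) in ((\v.(\w.w)) true)) in (let p = (\q.7) in 7)))
step 2: [delta@0.0] ((if true then ((2 * 0) - (0 - 0)) else 2) * (let y = (let z = (\u.false) in ((\v.(\w.w)) true)) in (let p = (\q.7) in 7)))
step 3: [if@0] (((2 * 0) - (0 - 0)) * (let y = (let z = (\u.false) in ((\v.(\w.w)) true)) in (let p = (\q.7) in 7)))
step 4: [delta@0.0] ((0 - (0 - 0)) * (let y = (let z = (\u.false) in ((\v.(\w.w)) true)) in (let p = (\q.7) in 7)))
step 5: [delta@0.1] ((0 - 0) * (let y = (let z = (\u.false) in ((\v.(\w.w)) true)) in (let p = (\q.7) in 7)))
step 6: [delta@0] (0 * (let y = (let z = (\u.false) in ((\v.(\w.w)) true)) in (let p = (\q.7) in 7)))
step 7: [let@1.0] (0 * (let y = ((\v.(\w.w)) true) in (let p = (\q.7) in 7)))
step 8: [beta@1.0] (0 * (let y = (\w.w) in (let p = (\q.7) in 7)))
step 9: [let@1] (0 * (let p = (\q.7) in 7))
step 10: [let@1] (0 * 7)
step 11: [delta@root] 0

Answer: 0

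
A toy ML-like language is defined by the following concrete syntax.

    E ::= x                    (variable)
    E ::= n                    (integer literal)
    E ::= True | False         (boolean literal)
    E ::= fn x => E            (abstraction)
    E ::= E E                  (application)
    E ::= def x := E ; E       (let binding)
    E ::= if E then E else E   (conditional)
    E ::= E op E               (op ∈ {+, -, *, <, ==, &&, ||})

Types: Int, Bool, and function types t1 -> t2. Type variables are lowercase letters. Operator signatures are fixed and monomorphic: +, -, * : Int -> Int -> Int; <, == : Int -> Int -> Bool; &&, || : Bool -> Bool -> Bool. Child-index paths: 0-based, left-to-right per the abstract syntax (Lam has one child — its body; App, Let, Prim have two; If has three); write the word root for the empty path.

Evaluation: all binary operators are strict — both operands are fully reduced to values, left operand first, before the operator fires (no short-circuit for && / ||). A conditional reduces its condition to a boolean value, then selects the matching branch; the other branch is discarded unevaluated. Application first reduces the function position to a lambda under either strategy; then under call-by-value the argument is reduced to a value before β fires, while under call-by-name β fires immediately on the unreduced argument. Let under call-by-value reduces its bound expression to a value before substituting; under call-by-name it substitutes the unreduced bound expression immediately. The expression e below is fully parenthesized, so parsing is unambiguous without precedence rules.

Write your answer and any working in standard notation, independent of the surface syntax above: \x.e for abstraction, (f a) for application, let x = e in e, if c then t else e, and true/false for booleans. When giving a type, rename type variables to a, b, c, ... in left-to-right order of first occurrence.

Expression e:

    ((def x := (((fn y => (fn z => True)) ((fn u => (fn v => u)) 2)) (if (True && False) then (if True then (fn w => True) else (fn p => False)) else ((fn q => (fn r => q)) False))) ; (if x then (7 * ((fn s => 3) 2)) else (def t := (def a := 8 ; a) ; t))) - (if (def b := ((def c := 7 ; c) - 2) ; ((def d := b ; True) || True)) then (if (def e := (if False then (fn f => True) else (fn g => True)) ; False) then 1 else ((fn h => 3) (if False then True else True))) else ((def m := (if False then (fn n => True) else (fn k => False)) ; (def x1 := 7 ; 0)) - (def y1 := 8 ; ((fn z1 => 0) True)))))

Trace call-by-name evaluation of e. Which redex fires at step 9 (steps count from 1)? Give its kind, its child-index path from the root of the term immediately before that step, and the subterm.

Answer: delta at 1.0 : (true || true)

Trace:
step 0: ((let x = (((\y.(\z.true)) ((\u.(\v.u)) 2)) (if (true && false) then (if true then (\w.true) else (\p.false)) else ((\q.(\r.q)) false))) in (if x then (7 * ((\s.3) 2)) else (let t = (let a = 8 in a) in t))) - (if (let b = ((let c = 7 in c) - 2) in ((let d = b in true) || true)) then (if (let e = (if false then (\f.true) else (\g.true)) in false) then 1 else ((\h.3) (if false then true else true))) else ((let m = (if false then (\n.true) else (\k.false)) in (let x1 = 7 in 0)) - (let y1 = 8 in ((\z1.0) true)))))
step 1: [let@0] ((if (((\y.(\z.true)) ((\u.(\v.u)) 2)) (if (true && false) then (if true then (\w.true) else (\p.false)) else ((\q.(\r.q)) false))) then (7 * ((\s.3) 2)) else (let t = (let a = 8 in a) in t)) - (if (let b = ((let c = 7 in c) - 2) in ((let d = b in true) || true)) then (if (let e = (if false then (\f.true) else (\g.true)) in false) then 1 else ((\h.3) (if false then true else true))) else ((let m = (if false then (\n.true) else (\k.false)) in (let x1 = 7 in 0)) - (let y1 = 8 in ((\z1.0) true)))))
step 2: [beta@0.0.0] ((if ((\z.true) (if (true && false) then (if true then (\w.true) else (\p.false)) else ((\q.(\r.q)) false))) then (7 * ((\s.3) 2)) else (let t = (let a = 8 in a) in t)) - (if (let b = ((let c = 7 in c) - 2) in ((let d = b in true) || true)) then (if (let e = (if false then (\f.true) else (\g.true)) in false) then 1 else ((\h.3) (if false then true else true))) else ((let m = (if false then (\n.true) else (\k.false)) in (let x1 = 7 in 0)) - (let y1 = 8 in ((\z1.0) true)))))
step 3: [beta@0.0] ((if true then (7 * ((\s.3) 2)) else (let t = (let a = 8 in a) in t)) - (if (let b = ((let c = 7 in c) - 2) in ((let d = b in true) || true)) then (if (let e = (if false then (\f.true) else (\g.true)) in false) then 1 else ((\h.3) (if false then true else true))) else ((let m = (if false then (\n.true) else (\k.false)) in (let x1 = 7 in 0)) - (let y1 = 8 in ((\z1.0) true)))))
step 4: [if@0] ((7 * ((\s.3) 2)) - (if (let b = ((let c = 7 in c) - 2) in ((let d = b in true) || true)) then (if (let e = (if false then (\f.true) else (\g.true)) in false) then 1 else ((\h.3) (if false then true else true))) else ((let m = (if false then (\n.true) else (\k.false)) in (let x1 = 7 in 0)) - (let y1 = 8 in ((\z1.0) true)))))
step 5: [beta@0.1] ((7 * 3) - (if (let b = ((let c = 7 in c) - 2) in ((let d = b in true) || true)) then (if (let e = (if false then (\f.true) else (\g.true)) in false) then 1 else ((\h.3) (if false then true else true))) else ((let m = (if false then (\n.true) else (\k.false)) in (let x1 = 7 in 0)) - (let y1 = 8 in ((\z1.0) true)))))
step 6: [delta@0] (21 - (if (let b = ((let c = 7 in c) - 2) in ((let d = b in true) || true)) then (if (let e = (if false then (\f.true) else (\g.true)) in false) then 1 else ((\h.3) (if false then true else true))) else ((let m = (if false then (\n.true) else (\k.false)) in (let x1 = 7 in 0)) - (let y1 = 8 in ((\z1.0) true)))))
step 7: [let@1.0] (21 - (if ((let d = ((let c = 7 in c) - 2) in true) || true) then (if (let e = (if false then (\f.true) else (\g.true)) in false) then 1 else ((\h.3) (if false then true else true))) else ((let m = (if false then (\n.true) else (\k.false)) in (let x1 = 7 in 0)) - (let y1 = 8 in ((\z1.0) true)))))
step 8: [let@1.0.0] (21 - (if (true || true) then (if (let e = (if false then (\f.true) else (\g.true)) in false) then 1 else ((\h.3) (if false then true else true))) else ((let m = (if false then (\n.true) else (\k.false)) in (let x1 = 7 in 0)) - (let y1 = 8 in ((\z1.0) true)))))
step 9: [delta@1.0] (21 - (if true then (if (let e = (if false then (\f.true) else (\g.true)) in false) then 1 else ((\h.3) (if false then true else true))) else ((let m = (if false then (\n.true) else (\k.false)) in (let x1 = 7 in 0)) - (let y1 = 8 in ((\z1.0) true)))))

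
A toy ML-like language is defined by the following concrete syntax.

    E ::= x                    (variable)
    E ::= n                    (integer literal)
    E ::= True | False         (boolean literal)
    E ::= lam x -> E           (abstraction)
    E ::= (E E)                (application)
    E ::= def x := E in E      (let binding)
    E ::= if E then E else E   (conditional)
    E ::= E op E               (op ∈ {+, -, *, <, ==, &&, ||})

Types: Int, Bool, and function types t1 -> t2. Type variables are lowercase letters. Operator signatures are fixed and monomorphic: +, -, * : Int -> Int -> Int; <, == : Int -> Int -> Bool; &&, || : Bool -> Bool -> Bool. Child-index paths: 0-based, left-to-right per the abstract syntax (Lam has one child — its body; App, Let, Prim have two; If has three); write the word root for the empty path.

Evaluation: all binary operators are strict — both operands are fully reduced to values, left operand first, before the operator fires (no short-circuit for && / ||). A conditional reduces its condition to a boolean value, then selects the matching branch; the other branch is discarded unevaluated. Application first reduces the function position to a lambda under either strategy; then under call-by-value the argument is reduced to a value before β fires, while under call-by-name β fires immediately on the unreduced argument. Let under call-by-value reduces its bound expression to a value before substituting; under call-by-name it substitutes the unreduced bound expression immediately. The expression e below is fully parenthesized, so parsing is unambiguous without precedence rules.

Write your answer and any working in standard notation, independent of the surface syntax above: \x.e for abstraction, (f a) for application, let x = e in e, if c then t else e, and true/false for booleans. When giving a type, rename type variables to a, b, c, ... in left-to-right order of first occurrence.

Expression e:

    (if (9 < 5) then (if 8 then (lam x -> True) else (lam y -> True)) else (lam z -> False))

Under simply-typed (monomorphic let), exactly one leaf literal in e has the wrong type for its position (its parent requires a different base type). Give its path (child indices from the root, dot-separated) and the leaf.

Answer: 1.0 : 8

Derivation:
  unify Int ~ Int
  unify Int ~ Int
  unify Bool ~ Bool
  unify Int ~ Bool
  FAIL: mismatch Int ~ Bool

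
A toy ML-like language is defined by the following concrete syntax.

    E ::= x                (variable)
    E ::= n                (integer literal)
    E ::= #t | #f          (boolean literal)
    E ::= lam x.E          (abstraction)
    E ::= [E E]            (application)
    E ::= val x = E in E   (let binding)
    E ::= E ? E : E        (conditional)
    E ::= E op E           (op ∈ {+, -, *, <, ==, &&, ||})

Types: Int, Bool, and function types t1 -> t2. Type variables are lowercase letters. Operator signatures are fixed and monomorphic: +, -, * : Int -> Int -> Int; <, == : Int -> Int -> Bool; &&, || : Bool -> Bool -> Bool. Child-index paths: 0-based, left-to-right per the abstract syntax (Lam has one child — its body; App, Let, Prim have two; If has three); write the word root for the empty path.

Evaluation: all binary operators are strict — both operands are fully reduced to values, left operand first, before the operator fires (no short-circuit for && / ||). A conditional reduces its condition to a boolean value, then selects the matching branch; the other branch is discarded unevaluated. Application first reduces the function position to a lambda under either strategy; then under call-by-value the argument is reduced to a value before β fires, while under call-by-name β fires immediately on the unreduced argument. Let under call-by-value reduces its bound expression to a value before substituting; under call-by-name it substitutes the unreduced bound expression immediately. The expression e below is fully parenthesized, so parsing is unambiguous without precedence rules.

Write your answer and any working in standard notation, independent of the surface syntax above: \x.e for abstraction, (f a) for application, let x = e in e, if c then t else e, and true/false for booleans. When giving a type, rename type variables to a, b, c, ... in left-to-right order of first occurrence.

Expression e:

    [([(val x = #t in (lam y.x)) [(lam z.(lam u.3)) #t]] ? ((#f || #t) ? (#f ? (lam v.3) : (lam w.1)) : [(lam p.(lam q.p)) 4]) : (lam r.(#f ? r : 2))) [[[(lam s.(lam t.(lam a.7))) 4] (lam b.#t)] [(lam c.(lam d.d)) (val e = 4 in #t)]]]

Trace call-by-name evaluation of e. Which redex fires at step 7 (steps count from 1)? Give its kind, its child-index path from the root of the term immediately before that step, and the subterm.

Trace:
step 0: ((if ((let x = true in (\y.x)) ((\z.(\u.3)) true)) then (if (false || true) then (if false then (\v.3) else (\w.1)) else ((\p.(\q.p)) 4)) else (\r.(if false then r else 2))) ((((\s.(\t.(\a.7))) 4) (\b.true)) ((\c.(\d.d)) (let e = 4 in true))))
step 1: [let@0.0.0] ((if ((\y.true) ((\z.(\u.3)) true)) then (if (false || true) then (if false then (\v.3) else (\w.1)) else ((\p.(\q.p)) 4)) else (\r.(if false then r else 2))) ((((\s.(\t.(\a.7))) 4) (\b.true)) ((\c.(\d.d)) (let e = 4 in true))))
step 2: [beta@0.0] ((if true then (if (false || true) then (if false then (\v.3) else (\w.1)) else ((\p.(\q.p)) 4)) else (\r.(if false then r else 2))) ((((\s.(\t.(\a.7))) 4) (\b.true)) ((\c.(\d.d)) (let e = 4 in true))))
step 3: [if@0] ((if (false || true) then (if false then (\v.3) else (\w.1)) else ((\p.(\q.p)) 4)) ((((\s.(\t.(\a.7))) 4) (\b.true)) ((\c.(\d.d)) (let e = 4 in true))))
step 4: [delta@0.0] ((if true then (if false then (\v.3) else (\w.1)) else ((\p.(\q.p)) 4)) ((((\s.(\t.(\a.7))) 4) (\b.true)) ((\c.(\d.d)) (let e = 4 in true))))
step 5: [if@0] ((if false then (\v.3) else (\w.1)) ((((\s.(\t.(\a.7))) 4) (\b.true)) ((\c.(\d.d)) (let e = 4 in true))))
step 6: [if@0] ((\w.1) ((((\s.(\t.(\a.7))) 4) (\b.true)) ((\c.(\d.d)) (let e = 4 in true))))
step 7: [beta@root] 1

Answer: beta at root : ((\w.1) ((((\s.(\t.(\a.7))) 4) (\b.true)) ((\c.(\d.d)) (let e = 4 in true))))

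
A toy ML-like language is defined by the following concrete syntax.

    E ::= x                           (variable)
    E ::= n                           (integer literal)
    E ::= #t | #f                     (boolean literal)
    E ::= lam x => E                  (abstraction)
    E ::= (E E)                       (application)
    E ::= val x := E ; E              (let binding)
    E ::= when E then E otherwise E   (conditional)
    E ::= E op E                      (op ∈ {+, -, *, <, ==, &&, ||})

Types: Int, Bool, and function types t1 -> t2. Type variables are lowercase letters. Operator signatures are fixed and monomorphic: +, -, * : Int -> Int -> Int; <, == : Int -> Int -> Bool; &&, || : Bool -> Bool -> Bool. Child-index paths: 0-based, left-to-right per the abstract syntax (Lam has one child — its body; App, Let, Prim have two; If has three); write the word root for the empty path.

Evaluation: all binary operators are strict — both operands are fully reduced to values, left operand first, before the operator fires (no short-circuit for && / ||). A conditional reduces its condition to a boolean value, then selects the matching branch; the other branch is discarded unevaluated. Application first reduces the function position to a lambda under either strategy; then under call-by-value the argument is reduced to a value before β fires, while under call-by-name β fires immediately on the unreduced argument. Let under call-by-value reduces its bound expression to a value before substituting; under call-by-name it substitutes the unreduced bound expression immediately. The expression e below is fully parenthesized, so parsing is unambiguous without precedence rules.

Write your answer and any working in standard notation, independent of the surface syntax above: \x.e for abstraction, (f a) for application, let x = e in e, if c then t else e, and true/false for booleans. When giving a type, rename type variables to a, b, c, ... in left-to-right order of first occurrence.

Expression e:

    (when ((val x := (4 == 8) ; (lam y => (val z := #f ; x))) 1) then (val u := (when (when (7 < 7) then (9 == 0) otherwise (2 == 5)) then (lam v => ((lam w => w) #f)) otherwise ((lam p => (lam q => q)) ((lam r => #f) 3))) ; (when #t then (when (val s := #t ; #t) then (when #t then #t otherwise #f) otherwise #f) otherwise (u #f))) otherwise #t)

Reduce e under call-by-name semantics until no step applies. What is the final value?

Answer: true

Derivation:
step 0: (if ((let x = (4 == 8) in (\y.(let z = false in x))) 1) then (let u = (if (if (7 < 7) then (9 == 0) else (2 == 5)) then (\v.((\w.w) false)) else ((\p.(\q.q)) ((\r.false) 3))) in (if true then (if (let s = true in true) then (if true then true else false) else false) else (u false))) else true)
step 1: [let@0.0] (if ((\y.(let z = false in (4 == 8))) 1) then (let u = (if (if (7 < 7) then (9 == 0) else (2 == 5)) then (\v.((\w.w) false)) else ((\p.(\q.q)) ((\r.false) 3))) in (if true then (if (let s = true in true) then (if true then true else false) else false) else (u false))) else true)
step 2: [beta@0] (if (let z = false in (4 == 8)) then (let u = (if (if (7 < 7) then (9 == 0) else (2 == 5)) then (\v.((\w.w) false)) else ((\p.(\q.q)) ((\r.false) 3))) in (if true then (if (let s = true in true) then (if true then true else false) else false) else (u false))) else true)
step 3: [let@0] (if (4 == 8) then (let u = (if (if (7 < 7) then (9 == 0) else (2 == 5)) then (\v.((\w.w) false)) else ((\p.(\q.q)) ((\r.false) 3))) in (if true then (if (let s = true in true) then (if true then true else false) else false) else (u false))) else true)
step 4: [delta@0] (if false then (let u = (if (if (7 < 7) then (9 == 0) else (2 == 5)) then (\v.((\w.w) false)) else ((\p.(\q.q)) ((\r.false) 3))) in (if true then (if (let s = true in true) then (if true then true else false) else false) else (u false))) else true)
step 5: [if@root] true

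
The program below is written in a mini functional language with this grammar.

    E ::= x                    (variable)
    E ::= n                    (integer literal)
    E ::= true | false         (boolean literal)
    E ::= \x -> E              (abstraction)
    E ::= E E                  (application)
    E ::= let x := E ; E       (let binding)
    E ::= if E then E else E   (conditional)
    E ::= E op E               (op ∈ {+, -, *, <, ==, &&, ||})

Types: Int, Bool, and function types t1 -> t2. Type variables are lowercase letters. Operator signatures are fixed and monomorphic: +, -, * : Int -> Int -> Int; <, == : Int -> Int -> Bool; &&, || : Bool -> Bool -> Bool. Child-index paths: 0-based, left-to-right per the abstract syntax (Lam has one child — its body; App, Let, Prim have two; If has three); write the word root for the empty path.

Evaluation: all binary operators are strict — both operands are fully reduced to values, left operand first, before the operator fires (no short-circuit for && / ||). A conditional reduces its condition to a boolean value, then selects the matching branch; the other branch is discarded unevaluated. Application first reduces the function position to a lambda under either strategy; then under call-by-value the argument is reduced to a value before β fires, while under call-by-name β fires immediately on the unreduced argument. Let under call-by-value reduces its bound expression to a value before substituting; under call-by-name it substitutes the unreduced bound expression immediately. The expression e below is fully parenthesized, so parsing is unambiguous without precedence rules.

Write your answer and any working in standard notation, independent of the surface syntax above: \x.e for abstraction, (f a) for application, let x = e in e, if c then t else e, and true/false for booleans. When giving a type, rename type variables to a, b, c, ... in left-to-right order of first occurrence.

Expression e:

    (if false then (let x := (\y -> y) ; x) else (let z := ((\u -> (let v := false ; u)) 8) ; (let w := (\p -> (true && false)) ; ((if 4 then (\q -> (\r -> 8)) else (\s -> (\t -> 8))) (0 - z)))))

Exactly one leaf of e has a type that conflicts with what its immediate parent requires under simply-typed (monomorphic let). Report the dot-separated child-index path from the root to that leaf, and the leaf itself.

Working:
  unify Bool ~ Bool
y : a
\y._ : a -> a
let x : a -> a
x : a -> a
let v : Bool
u : b
\u._ : b -> b
  unify b -> b ~ Int -> c
  unify b ~ Int
  unify Int ~ c
_ _ : Int
let z : Int
  unify Bool ~ Bool
  unify Bool ~ Bool
\p._ : d -> Bool
let w : d -> Bool
  unify Int ~ Bool
  FAIL: mismatch Int ~ Bool

Answer: 2.1.1.0.0 : 4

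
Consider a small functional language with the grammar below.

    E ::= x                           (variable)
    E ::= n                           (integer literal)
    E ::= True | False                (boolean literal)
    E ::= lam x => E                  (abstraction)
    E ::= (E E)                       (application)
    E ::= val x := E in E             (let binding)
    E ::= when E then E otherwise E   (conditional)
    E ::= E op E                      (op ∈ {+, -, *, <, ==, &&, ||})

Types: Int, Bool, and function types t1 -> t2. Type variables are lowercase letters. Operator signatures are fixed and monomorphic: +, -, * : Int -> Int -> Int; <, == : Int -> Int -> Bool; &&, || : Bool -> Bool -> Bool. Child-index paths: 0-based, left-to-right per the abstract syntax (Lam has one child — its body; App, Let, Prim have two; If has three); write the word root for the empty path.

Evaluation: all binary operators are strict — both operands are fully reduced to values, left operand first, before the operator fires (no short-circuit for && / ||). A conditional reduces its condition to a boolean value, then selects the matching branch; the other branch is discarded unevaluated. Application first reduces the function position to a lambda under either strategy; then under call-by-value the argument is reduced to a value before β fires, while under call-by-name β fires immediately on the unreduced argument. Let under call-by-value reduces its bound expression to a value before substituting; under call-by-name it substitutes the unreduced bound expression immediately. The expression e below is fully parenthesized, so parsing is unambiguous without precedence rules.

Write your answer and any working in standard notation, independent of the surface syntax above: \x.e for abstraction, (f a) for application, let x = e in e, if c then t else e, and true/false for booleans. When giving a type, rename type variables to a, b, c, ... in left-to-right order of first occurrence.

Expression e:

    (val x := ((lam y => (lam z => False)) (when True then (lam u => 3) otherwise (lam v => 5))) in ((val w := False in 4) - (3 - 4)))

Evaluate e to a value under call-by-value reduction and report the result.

Working:
step 0: (let x = ((\y.(\z.false)) (if true then (\u.3) else (\v.5))) in ((let w = false in 4) - (3 - 4)))
step 1: [if@0.1] (let x = ((\y.(\z.false)) (\u.3)) in ((let w = false in 4) - (3 - 4)))
step 2: [beta@0] (let x = (\z.false) in ((let w = false in 4) - (3 - 4)))
step 3: [let@root] ((let w = false in 4) - (3 - 4))
step 4: [let@0] (4 - (3 - 4))
step 5: [delta@1] (4 - -1)
step 6: [delta@root] 5

Answer: 5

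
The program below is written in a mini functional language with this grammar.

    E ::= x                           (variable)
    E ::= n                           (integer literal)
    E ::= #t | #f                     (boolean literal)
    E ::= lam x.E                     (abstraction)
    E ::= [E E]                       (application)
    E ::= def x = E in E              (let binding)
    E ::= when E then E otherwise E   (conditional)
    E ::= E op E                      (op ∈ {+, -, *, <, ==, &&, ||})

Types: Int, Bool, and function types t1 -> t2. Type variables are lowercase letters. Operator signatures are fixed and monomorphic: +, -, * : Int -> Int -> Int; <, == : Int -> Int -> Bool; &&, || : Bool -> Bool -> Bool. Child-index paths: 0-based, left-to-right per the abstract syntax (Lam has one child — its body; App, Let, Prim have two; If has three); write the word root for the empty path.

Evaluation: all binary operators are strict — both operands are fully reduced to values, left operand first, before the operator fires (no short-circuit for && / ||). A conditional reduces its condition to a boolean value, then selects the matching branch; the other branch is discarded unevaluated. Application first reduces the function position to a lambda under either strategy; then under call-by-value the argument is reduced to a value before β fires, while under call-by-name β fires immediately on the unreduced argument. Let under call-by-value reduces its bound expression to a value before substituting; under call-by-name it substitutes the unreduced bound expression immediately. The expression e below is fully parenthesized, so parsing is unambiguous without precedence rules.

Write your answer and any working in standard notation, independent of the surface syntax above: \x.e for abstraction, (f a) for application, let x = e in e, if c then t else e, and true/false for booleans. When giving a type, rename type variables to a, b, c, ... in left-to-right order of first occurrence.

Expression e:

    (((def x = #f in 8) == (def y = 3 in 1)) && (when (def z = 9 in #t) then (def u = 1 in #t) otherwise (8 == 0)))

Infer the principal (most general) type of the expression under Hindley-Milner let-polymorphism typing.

Working:
let x : Bool
  unify Int ~ Int
let y : Int
  unify Int ~ Int
  unify Bool ~ Bool
let z : Int
  unify Bool ~ Bool
let u : Int
  unify Int ~ Int
  unify Int ~ Int
  unify Bool ~ Bool
  unify Bool ~ Bool

Answer: Bool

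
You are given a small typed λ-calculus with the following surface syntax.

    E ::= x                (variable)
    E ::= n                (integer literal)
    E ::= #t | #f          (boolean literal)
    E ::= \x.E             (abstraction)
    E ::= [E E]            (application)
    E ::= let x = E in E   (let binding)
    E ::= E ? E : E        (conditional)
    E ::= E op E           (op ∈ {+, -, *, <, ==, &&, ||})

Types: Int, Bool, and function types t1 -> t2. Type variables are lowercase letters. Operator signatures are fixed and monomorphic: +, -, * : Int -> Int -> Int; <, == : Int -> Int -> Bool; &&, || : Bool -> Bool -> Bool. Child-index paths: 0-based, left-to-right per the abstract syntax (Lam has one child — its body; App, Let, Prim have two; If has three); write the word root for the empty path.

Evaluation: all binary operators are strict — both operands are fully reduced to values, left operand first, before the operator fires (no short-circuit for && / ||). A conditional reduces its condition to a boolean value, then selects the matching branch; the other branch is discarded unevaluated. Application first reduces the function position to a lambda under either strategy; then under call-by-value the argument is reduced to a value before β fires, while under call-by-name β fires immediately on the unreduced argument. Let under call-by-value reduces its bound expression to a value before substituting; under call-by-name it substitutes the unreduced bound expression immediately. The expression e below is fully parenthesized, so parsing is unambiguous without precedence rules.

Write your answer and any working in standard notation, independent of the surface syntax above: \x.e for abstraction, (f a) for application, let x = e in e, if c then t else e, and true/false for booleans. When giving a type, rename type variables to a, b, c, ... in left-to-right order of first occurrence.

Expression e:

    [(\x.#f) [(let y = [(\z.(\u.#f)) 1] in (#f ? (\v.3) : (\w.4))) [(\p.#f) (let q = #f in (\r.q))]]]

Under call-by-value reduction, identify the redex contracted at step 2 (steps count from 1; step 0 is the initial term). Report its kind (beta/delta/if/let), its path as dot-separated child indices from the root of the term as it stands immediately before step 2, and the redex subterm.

Working:
step 0: ((\x.false) ((let y = ((\z.(\u.false)) 1) in (if false then (\v.3) else (\w.4))) ((\p.false) (let q = false in (\r.q)))))
step 1: [beta@1.0.0] ((\x.false) ((let y = (\u.false) in (if false then (\v.3) else (\w.4))) ((\p.false) (let q = false in (\r.q)))))
step 2: [let@1.0] ((\x.false) ((if false then (\v.3) else (\w.4)) ((\p.false) (let q = false in (\r.q)))))

Answer: let at 1.0 : (let y = (\u.false) in (if false then (\v.3) else (\w.4)))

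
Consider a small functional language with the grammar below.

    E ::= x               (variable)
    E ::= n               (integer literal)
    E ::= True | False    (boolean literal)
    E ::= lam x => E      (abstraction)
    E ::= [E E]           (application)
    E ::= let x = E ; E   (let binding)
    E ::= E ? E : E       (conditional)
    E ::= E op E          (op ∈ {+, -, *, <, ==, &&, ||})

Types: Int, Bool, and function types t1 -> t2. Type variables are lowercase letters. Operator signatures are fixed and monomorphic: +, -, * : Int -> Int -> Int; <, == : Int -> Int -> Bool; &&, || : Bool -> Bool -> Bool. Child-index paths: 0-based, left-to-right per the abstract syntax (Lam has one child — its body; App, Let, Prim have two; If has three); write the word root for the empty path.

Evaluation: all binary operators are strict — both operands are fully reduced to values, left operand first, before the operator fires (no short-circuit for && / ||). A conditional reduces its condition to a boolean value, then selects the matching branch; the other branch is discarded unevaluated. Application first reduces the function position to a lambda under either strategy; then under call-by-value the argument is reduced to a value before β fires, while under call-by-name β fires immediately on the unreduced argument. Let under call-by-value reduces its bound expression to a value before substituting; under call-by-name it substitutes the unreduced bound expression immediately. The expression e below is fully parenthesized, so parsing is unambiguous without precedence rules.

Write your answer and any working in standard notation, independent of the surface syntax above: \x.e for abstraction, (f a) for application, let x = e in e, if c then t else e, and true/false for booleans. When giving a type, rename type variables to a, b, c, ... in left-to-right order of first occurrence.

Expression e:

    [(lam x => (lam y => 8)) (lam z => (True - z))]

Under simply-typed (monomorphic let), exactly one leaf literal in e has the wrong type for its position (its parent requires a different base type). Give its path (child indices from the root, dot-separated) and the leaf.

Derivation:
\y._ : b -> Int
\x._ : a -> b -> Int
  unify Bool ~ Int
  FAIL: mismatch Bool ~ Int

Answer: 1.0.0 : true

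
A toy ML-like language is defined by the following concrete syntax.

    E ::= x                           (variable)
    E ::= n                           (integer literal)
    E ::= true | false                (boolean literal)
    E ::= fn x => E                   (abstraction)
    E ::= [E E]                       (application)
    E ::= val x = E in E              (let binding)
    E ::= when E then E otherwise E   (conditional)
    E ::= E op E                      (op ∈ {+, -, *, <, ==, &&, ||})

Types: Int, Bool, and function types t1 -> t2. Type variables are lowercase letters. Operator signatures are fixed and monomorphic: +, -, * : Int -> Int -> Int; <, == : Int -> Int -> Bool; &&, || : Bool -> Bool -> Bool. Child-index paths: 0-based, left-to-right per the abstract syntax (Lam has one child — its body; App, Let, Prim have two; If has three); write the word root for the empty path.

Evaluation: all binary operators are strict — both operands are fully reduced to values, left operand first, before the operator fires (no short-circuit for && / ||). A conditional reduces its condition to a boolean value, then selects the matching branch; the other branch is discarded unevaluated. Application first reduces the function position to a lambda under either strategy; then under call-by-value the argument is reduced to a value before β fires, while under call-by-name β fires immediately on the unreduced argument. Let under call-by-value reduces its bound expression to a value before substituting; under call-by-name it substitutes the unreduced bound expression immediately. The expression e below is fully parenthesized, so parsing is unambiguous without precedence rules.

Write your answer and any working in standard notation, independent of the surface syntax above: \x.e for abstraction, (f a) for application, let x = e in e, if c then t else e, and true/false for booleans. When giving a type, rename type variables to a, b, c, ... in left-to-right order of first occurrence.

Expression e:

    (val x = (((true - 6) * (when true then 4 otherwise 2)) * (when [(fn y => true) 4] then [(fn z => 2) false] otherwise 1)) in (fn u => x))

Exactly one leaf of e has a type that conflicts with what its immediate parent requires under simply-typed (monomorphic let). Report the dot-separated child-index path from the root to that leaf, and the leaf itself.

Working:
  unify Bool ~ Int
  FAIL: mismatch Bool ~ Int

Answer: 0.0.0.0 : true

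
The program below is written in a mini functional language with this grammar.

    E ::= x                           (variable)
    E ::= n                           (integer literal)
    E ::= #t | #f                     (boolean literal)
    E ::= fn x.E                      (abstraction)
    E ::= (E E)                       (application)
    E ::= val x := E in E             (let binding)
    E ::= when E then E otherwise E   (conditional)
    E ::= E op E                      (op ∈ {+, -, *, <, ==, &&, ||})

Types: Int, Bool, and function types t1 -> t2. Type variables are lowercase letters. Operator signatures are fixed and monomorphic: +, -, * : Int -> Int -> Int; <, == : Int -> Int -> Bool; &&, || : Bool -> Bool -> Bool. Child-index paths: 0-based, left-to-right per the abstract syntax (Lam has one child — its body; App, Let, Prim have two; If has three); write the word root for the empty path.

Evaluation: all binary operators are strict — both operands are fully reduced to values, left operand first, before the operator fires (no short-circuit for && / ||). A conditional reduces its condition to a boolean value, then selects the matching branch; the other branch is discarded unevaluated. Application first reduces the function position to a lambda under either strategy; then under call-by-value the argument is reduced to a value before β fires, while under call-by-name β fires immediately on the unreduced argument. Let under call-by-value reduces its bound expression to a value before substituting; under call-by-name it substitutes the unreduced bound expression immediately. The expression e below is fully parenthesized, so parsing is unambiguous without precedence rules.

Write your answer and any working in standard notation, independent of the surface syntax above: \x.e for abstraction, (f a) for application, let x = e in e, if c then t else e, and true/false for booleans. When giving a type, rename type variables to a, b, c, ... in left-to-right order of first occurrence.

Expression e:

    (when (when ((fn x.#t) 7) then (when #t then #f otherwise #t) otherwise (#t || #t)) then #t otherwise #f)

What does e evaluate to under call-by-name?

Working:
step 0: (if (if ((\x.true) 7) then (if true then false else true) else (true || true)) then true else false)
step 1: [beta@0.0] (if (if true then (if true then false else true) else (true || true)) then true else false)
step 2: [if@0] (if (if true then false else true) then true else false)
step 3: [if@0] (if false then true else false)
step 4: [if@root] false

Answer: false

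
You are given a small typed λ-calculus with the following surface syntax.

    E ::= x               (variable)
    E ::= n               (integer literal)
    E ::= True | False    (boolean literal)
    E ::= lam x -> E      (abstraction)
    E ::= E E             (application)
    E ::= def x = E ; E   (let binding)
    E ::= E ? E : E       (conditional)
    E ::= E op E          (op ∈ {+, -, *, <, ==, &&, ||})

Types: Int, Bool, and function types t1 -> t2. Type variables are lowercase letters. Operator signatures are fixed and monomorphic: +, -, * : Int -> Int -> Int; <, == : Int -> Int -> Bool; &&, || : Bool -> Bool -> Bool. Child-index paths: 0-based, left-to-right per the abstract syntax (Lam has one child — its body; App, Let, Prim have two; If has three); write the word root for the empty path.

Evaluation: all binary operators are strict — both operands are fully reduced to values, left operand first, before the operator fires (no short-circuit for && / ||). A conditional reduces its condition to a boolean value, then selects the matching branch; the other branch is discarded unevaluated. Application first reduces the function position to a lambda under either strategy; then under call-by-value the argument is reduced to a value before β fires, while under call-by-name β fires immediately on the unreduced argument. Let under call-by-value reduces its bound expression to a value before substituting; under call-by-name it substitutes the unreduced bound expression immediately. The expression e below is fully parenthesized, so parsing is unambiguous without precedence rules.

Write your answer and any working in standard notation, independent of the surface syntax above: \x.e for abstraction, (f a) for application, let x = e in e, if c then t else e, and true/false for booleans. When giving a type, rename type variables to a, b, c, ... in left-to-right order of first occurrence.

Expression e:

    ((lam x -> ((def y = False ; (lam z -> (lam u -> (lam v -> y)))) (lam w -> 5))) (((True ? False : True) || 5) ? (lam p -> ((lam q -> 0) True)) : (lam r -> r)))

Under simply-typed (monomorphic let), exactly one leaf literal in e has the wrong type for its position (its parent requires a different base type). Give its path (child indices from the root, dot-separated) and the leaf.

Answer: 1.0.1 : 5

Working:
let y : Bool
y : Bool
\v._ : d -> Bool
\u._ : c -> d -> Bool
\z._ : b -> c -> d -> Bool
\w._ : e -> Int
  unify b -> c -> d -> Bool ~ (e -> Int) -> f
  unify b ~ e -> Int
  unify c -> d -> Bool ~ f
_ _ : c -> d -> Bool
\x._ : a -> c -> d -> Bool
  unify Bool ~ Bool
  unify Bool ~ Bool
  unify Bool ~ Bool
  unify Int ~ Bool
  FAIL: mismatch Int ~ Bool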